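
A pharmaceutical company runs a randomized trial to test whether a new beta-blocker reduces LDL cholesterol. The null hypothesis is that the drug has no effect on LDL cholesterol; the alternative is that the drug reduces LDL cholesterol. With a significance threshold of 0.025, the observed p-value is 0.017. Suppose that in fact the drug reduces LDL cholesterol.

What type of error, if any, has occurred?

No error — this is a correct decision.

Since p = 0.017 < α = 0.025, H₀ is rejected.
H₀ is false (actually the drug reduces LDL cholesterol).
The decision matches the true state — no error.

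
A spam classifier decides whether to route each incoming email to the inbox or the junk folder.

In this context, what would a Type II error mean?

A Type II error would mean concluding that the message is legitimate (not spam) (or at least failing to establish that the message is spam) when in fact the message is spam.

With the conventional null hypothesis that the message is legitimate (not spam):
A Type II error is failing to reject H₀ when H₀ is false.
Here that means delivering the message to the inbox when actually the message is spam.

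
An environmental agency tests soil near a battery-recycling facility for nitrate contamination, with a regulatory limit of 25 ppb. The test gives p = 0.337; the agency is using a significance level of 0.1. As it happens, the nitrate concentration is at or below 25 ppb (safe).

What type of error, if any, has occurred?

The conventional null hypothesis is that the nitrate concentration is at or below 25 ppb (safe).
Since p = 0.337 ≥ α = 0.1, H₀ is not rejected.
H₀ is true (actually the nitrate concentration is at or below 25 ppb (safe)).
The decision matches the true state — no error.

No error — this is a correct decision.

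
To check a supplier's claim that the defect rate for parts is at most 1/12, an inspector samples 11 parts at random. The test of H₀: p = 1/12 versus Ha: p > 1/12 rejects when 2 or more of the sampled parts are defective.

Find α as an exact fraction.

86192514733/371504185344

The significance level is the probability, assuming p = 1/12, of seeing 2 or more defectives in 11 draws.
Computing the lower-tail complement: 1 − 285311670611/371504185344 = 86192514733/371504185344.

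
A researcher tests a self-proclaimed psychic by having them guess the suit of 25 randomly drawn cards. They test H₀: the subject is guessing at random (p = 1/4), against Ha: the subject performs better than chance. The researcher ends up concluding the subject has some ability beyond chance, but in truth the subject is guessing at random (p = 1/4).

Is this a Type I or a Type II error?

'Concluding the subject has some ability beyond chance' corresponds to rejecting H₀.
H₀ was rejected but H₀ is true — a Type I error (false positive).

Type I error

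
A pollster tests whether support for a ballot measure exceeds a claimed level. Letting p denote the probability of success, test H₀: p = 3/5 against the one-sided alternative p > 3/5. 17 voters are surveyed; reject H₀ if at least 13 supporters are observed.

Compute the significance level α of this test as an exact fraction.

19225941057/152587890625

α = P(reject H₀ | H₀ true) = P(Y ≥ 13 | p = 3/5), with Y ~ Binomial(17, 3/5).
Adding the binomial terms for j = 13 through 17 with p = 3/5 yields 19225941057/152587890625.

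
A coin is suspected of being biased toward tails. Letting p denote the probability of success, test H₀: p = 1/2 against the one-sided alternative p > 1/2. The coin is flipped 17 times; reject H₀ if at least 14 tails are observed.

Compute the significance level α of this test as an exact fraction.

The Type I error probability is α = P(Y ≥ 14) computed under H₀, where Y ~ Binomial(17, 1/2).
Summing the upper tail: (680 + 136 + 17 + 1) / 2^17 = 834/131072 = 417/65536.

417/65536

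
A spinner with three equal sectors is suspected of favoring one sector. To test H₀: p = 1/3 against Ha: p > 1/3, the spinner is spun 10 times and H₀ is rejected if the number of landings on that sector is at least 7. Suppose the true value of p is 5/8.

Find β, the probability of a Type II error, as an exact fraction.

β = P(fail to reject H₀ | Ha true) = P(K ≤ 6 | p = 5/8), K ~ Binomial(10, 5/8).
Summing C(10,j)·(5/8)^j·(3/8)^{10-j} for j = 0..6 gives 148513581/268435456.

148513581/268435456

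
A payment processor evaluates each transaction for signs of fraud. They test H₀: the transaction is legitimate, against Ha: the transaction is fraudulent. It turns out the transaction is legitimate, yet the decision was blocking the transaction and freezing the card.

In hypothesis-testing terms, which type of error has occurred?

'Blocking the transaction and freezing the card' corresponds to rejecting H₀.
H₀ was rejected but H₀ is true — a Type I error (false positive).

Type I error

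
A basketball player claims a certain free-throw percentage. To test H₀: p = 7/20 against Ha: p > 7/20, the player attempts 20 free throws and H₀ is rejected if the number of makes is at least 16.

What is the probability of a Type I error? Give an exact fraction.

1309170390051900216169/26214400000000000000000000

α = P(reject H₀ | H₀ true) = P(K ≥ 16 | p = 7/20), with K ~ Binomial(20, 7/20).
Summing C(20,j)(7/20)^j(13/20)^{20−j} for j = 16,…,20 gives 1309170390051900216169/26214400000000000000000000.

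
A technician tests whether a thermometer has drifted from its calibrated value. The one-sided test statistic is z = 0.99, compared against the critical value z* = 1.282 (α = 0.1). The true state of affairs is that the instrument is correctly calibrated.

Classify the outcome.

The conventional null hypothesis is that the instrument is correctly calibrated.
Since z = 0.99 ≤ z* = 1.282, H₀ is not rejected.
H₀ is true (actually the instrument is correctly calibrated).
The decision matches the true state — no error.

No error (correct decision).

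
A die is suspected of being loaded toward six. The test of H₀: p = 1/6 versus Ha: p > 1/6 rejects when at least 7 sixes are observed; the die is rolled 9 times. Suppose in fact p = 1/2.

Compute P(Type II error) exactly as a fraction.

233/256

β = P(fail to reject H₀ | Ha true) = P(S ≤ 6 | p = 1/2), S ~ Binomial(9, 1/2).
Summing C(9,j)·(1/2)^j·(1/2)^{9-j} for j = 0..6 gives 233/256.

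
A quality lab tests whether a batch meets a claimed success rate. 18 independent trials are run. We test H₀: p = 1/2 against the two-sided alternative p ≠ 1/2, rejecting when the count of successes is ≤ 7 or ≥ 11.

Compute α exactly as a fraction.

α = P(K ≤ 7 or K ≥ 11 | p = 1/2), K ~ Binomial(18, 1/2).
Each tail has probability (1 + 18 + 153 + 816 + 3060 + 8568 + 18564 + 31824)/262144; doubling gives α = 126008/262144 = 15751/32768.

15751/32768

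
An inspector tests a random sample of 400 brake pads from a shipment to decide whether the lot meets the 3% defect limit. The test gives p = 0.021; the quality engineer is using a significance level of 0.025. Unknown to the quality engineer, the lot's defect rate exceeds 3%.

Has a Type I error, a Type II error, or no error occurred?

The conventional null hypothesis is that the lot's defect rate is 3% (within specification).
Since p = 0.021 < α = 0.025, H₀ is rejected.
H₀ is false (actually the lot's defect rate exceeds 3%).
The decision matches the true state — no error.

No error (correct decision).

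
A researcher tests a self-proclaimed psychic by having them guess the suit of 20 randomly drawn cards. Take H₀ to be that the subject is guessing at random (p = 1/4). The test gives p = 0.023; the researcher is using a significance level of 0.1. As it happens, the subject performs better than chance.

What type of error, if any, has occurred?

Since p = 0.023 < α = 0.1, H₀ is rejected.
H₀ is false (actually the subject performs better than chance).
The decision matches the true state — no error.

Neither — the decision is correct.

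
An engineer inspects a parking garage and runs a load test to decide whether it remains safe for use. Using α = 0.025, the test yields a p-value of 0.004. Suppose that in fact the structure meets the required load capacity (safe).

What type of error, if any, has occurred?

The conventional null hypothesis is that the structure meets the required load capacity (safe).
Since p = 0.004 < α = 0.025, H₀ is rejected.
H₀ is true (actually the structure meets the required load capacity (safe)).
Rejecting a true H₀ is a Type I error.

Type I error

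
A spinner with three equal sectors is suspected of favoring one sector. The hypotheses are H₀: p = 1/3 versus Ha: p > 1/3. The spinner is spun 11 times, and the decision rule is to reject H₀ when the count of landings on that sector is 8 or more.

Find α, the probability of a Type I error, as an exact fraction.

α = P(reject H₀ | H₀ true) = P(S ≥ 8 | p = 1/3), with S ~ Binomial(11, 1/3).
P(S ≥ 8) = Σ_{j=8}^{11} C(11,j)·(1/3)^j·(2/3)^{11-j} = 521/59049.

521/59049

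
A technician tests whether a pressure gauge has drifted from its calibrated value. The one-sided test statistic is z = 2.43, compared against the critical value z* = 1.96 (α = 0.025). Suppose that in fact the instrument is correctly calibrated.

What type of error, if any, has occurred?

The conventional null hypothesis is that the instrument is correctly calibrated.
Since z = 2.43 > z* = 1.96, H₀ is rejected.
H₀ is true (actually the instrument is correctly calibrated).
Rejecting a true H₀ is a Type I error.

Type I error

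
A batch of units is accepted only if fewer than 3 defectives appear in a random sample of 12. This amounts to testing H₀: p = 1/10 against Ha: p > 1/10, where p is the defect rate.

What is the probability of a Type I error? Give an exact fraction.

α = P(reject H₀ | H₀ true) = P(S ≥ 3 | p = 1/10), S ~ Binomial(12, 1/10).
α = 1 − P(S ≤ 2) = 1 − 177826004451/200000000000 = 22173995549/200000000000.

22173995549/200000000000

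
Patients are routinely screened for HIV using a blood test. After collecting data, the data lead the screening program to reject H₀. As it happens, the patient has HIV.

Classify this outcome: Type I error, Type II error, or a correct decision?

The conventional null hypothesis here is that the patient does not have HIV.
The test rejected a false H₀ — the decision matches the true state.

Neither — the decision is correct.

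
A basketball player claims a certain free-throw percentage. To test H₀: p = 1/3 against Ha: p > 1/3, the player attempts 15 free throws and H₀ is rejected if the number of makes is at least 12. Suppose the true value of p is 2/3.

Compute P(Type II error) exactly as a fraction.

A Type II error is failing to reject when Ha holds: with p = 2/3, β = P(X ≤ 11).
Equivalently, β = 1 − P(X ≥ 12) = 11346539/14348907.

11346539/14348907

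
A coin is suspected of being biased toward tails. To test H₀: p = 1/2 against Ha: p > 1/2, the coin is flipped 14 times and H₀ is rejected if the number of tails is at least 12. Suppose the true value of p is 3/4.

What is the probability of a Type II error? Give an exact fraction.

A Type II error is failing to reject when Ha holds: with p = 3/4, β = P(S ≤ 11).
Equivalently, β = 1 − P(S ≥ 12) = 96485417/134217728.

96485417/134217728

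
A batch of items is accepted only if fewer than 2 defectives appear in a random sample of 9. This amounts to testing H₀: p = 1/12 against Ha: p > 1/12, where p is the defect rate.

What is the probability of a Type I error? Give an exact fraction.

Under H₀, K ~ Binomial(9, 1/12); the Type I error rate is P(K ≥ 2).
Computing the lower-tail complement: 1 − 1071794405/1289945088 = 218150683/1289945088.

218150683/1289945088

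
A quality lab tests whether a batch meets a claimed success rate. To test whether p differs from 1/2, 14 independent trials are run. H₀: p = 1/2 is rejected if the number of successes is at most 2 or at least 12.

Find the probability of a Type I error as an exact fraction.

53/4096

Under H₀, Y ~ Binomial(14, 1/2); α is the probability of landing in either tail, P(Y ≤ 2) + P(Y ≥ 12).
The two tails are symmetric, so α = 2·(1 + 14 + 91)/2^14 = 212/16384 = 53/4096.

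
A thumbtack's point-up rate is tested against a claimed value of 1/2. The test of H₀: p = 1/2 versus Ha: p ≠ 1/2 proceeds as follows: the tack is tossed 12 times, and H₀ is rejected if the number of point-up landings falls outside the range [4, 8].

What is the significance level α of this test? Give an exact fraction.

299/2048

Under H₀, Y ~ Binomial(12, 1/2); α is the probability of landing in either tail, P(Y ≤ 3) + P(Y ≥ 9).
By symmetry, α = 2·P(Y ≤ 3) = 2·(1 + 12 + 66 + 220)/4096 = 598/4096 = 299/2048.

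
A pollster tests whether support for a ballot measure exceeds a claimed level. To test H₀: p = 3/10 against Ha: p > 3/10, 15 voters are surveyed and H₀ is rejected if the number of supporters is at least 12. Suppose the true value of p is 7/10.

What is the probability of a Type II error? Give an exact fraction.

87891509014119/125000000000000

β = P(fail to reject H₀ | Ha true) = P(K ≤ 11 | p = 7/10), K ~ Binomial(15, 7/10).
Adding the binomial probabilities P(K=0)+…+P(K=11) at p = 7/10 gives 87891509014119/125000000000000.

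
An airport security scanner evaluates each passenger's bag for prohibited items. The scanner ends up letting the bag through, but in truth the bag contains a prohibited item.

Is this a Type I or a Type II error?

Type II error

The null hypothesis here is that the bag contains no prohibited items.
'Letting the bag through' corresponds to failing to reject H₀.
H₀ was not rejected but H₀ is false — a Type II error (false negative).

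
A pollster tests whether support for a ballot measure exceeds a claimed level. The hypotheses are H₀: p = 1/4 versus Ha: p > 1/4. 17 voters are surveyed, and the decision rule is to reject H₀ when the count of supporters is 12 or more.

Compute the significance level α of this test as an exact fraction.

α = P(reject H₀ | H₀ true) = P(K ≥ 12 | p = 1/4), with K ~ Binomial(17, 1/4).
Adding the binomial terms for j = 12 through 17 with p = 1/4 yields 429025/4294967296.

429025/4294967296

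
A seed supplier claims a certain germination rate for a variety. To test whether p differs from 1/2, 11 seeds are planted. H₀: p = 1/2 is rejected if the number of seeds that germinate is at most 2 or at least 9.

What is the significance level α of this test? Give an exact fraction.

67/1024

α = P(Y ≤ 2 or Y ≥ 9 | p = 1/2), Y ~ Binomial(11, 1/2).
The two tails are symmetric, so α = 2·(1 + 11 + 55)/2^11 = 134/2048 = 67/1024.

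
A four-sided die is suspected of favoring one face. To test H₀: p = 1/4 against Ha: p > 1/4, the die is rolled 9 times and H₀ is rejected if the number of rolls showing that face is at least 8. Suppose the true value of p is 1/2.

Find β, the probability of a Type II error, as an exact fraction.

251/256

Under the alternative p = 1/2, S ~ Binomial(9, 1/2); β is the probability the test does not reject, P(S < 8).
Summing C(9,j)·(1/2)^j·(1/2)^{9-j} for j = 0..7 gives 251/256.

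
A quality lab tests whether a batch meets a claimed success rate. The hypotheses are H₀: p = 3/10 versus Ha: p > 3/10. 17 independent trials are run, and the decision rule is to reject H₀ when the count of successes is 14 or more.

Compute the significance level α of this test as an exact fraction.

121645250577/10000000000000000

Under H₀, S ~ Binomial(17, 3/10), and α = P(S ≥ 14).
P(S ≥ 14) = Σ_{j=14}^{17} C(17,j)·(3/10)^j·(7/10)^{17-j} = 121645250577/10000000000000000.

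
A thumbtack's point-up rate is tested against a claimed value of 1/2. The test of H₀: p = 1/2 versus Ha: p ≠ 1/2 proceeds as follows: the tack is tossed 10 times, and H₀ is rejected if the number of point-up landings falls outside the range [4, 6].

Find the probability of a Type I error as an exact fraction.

The significance level is the null-hypothesis probability of the rejection region {≤3} ∪ {≥7}.
By symmetry, α = 2·P(X ≤ 3) = 2·(1 + 10 + 45 + 120)/1024 = 352/1024 = 11/32.

11/32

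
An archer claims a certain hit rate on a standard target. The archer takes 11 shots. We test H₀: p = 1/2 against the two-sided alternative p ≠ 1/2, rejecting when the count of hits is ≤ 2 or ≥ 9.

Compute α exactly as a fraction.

α = P(Y ≤ 2 or Y ≥ 9 | p = 1/2), Y ~ Binomial(11, 1/2).
By symmetry, α = 2·P(Y ≤ 2) = 2·(1 + 11 + 55)/2048 = 134/2048 = 67/1024.

67/1024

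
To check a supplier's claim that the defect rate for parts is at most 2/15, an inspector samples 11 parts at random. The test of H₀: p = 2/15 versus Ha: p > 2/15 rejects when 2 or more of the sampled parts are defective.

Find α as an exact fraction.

α = P(reject H₀ | H₀ true) = P(S ≥ 2 | p = 2/15), S ~ Binomial(11, 2/15).
α = 1 − P(S ≤ 1) = 1 − 965009442943/1729951171875 = 764941728932/1729951171875.

764941728932/1729951171875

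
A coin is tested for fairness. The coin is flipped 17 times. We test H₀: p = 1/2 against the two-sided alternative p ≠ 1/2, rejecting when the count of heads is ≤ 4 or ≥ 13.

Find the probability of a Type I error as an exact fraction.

1607/32768

The significance level is the null-hypothesis probability of the rejection region {≤4} ∪ {≥13}.
Each tail has probability (1 + 17 + 136 + 680 + 2380)/131072; doubling gives α = 6428/131072 = 1607/32768.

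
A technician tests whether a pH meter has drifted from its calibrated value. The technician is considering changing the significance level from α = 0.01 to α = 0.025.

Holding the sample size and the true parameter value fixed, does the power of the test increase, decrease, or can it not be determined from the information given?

With a larger α the critical value moves toward the center, so more of the Ha sampling distribution lies in the rejection region.
Since power = 1 − β and β decreases, power increases.

It increases.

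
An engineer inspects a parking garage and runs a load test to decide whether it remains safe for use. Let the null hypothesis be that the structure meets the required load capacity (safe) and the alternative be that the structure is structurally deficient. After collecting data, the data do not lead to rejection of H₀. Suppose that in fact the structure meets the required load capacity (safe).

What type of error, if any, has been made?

The test retained a true H₀ — the decision matches the true state.

Neither — the decision is correct.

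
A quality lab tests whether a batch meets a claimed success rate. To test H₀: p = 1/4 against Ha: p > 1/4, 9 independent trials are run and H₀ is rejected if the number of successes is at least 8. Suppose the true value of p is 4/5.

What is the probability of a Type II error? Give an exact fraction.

Under the alternative p = 4/5, K ~ Binomial(9, 4/5); β is the probability the test does not reject, P(K < 8).
Equivalently, β = 1 − P(K ≥ 8) = 1101157/1953125.

1101157/1953125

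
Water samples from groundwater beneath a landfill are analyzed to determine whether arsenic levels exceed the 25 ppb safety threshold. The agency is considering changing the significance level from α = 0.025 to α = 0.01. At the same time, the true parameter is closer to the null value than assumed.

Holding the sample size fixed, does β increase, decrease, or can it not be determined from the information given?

It increases.

Lowering α raises the bar for rejection; under Ha, the test now fails to reject on outcomes it previously would have rejected. When the true parameter is near the null value, the test has a harder time distinguishing Ha from H₀. Both changes push β in the same direction.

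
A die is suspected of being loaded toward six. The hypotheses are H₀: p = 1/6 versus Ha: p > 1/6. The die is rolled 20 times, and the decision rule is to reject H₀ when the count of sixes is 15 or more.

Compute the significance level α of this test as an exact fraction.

1434041/101559956668416

α = P(reject H₀ | H₀ true) = P(X ≥ 15 | p = 1/6), with X ~ Binomial(20, 1/6).
P(X ≥ 15) = Σ_{j=15}^{20} C(20,j)·(1/6)^j·(5/6)^{20-j} = 1434041/101559956668416.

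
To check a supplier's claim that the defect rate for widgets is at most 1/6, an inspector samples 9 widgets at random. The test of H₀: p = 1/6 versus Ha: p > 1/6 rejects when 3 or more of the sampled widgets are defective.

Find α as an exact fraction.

The significance level is the probability, assuming p = 1/6, of seeing 3 or more defectives in 9 draws.
α = 1 − P(X ≤ 2) = 1 − 4140625/5038848 = 898223/5038848.

898223/5038848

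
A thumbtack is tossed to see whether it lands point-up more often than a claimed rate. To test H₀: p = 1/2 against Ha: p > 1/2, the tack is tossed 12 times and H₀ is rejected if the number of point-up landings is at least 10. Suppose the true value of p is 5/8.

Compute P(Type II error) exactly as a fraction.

β = P(fail to reject H₀ | Ha true) = P(K ≤ 9 | p = 5/8), K ~ Binomial(12, 5/8).
Equivalently, β = 1 − P(K ≥ 10) = 60916742361/68719476736.

60916742361/68719476736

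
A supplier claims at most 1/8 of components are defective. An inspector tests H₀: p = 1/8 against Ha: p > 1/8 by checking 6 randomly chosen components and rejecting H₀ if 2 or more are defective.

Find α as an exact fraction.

43653/262144

Under H₀, Y ~ Binomial(6, 1/8); the Type I error rate is P(Y ≥ 2).
Computing the lower-tail complement: 1 − 218491/262144 = 43653/262144.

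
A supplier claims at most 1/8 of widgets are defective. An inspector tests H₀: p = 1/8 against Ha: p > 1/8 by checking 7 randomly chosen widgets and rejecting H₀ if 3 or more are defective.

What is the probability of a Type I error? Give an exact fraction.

α = P(reject H₀ | H₀ true) = P(K ≥ 3 | p = 1/8), K ~ Binomial(7, 1/8).
Computing the lower-tail complement: 1 − 2000033/2097152 = 97119/2097152.

97119/2097152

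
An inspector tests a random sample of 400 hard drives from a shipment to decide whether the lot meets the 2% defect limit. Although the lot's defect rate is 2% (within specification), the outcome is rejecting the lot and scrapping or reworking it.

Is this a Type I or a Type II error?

Type I error

The null hypothesis here is that the lot's defect rate is 2% (within specification).
'Rejecting the lot and scrapping or reworking it' corresponds to rejecting H₀.
H₀ was rejected but H₀ is true — a Type I error (false positive).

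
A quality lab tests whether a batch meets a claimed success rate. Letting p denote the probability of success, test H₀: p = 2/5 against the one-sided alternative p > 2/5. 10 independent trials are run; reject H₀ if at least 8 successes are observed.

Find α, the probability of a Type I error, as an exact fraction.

120064/9765625

α = P(reject H₀ | H₀ true) = P(X ≥ 8 | p = 2/5), with X ~ Binomial(10, 2/5).
Summing C(10,j)(2/5)^j(3/5)^{10−j} for j = 8,…,10 gives 120064/9765625.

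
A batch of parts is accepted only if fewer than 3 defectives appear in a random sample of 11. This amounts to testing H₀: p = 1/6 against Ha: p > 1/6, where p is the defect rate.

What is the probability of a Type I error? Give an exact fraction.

α = P(reject H₀ | H₀ true) = P(X ≥ 3 | p = 1/6), X ~ Binomial(11, 1/6).
Computing the lower-tail complement: 1 − 9765625/13436928 = 3671303/13436928.

3671303/13436928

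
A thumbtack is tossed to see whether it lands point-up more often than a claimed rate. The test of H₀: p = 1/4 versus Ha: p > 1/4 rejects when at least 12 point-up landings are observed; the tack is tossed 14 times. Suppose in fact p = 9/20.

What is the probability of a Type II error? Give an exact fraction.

817437922121895041/819200000000000000

Under the alternative p = 9/20, X ~ Binomial(14, 9/20); β is the probability the test does not reject, P(X < 12).
Summing C(14,j)·(9/20)^j·(11/20)^{14-j} for j = 0..11 gives 817437922121895041/819200000000000000.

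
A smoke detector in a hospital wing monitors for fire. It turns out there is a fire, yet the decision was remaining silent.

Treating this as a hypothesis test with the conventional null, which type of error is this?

Type II error

The null hypothesis here is that there is no fire.
'Remaining silent' corresponds to failing to reject H₀.
H₀ was not rejected but H₀ is false — a Type II error (false negative).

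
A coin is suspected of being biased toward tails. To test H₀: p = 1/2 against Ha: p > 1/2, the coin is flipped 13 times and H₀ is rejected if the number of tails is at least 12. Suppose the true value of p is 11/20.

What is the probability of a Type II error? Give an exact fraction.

636861571623279/640000000000000

A Type II error is failing to reject when Ha holds: with p = 11/20, β = P(K ≤ 11).
Summing C(13,j)·(11/20)^j·(9/20)^{13-j} for j = 0..11 gives 636861571623279/640000000000000.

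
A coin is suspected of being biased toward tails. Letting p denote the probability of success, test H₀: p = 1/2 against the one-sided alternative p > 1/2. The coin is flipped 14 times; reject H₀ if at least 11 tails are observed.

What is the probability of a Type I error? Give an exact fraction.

235/8192

Under H₀, X ~ Binomial(14, 1/2), and α = P(X ≥ 11).
That's C(14,11) + C(14,12) + C(14,13) + C(14,14) over 2^14, i.e. (364 + 91 + 14 + 1)/16384 = 470/16384 = 235/8192.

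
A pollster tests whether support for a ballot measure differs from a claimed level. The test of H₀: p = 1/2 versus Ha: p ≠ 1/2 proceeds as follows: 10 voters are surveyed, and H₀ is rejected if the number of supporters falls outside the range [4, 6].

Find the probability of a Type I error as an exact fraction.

The significance level is the null-hypothesis probability of the rejection region {≤3} ∪ {≥7}.
By symmetry, α = 2·P(S ≤ 3) = 2·(1 + 10 + 45 + 120)/1024 = 352/1024 = 11/32.

11/32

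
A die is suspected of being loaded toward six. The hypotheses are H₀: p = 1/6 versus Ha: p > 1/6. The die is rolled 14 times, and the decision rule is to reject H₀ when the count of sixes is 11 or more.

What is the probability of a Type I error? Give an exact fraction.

Under H₀, S ~ Binomial(14, 1/6), and α = P(S ≥ 11).
Adding the binomial terms for j = 11 through 14 with p = 1/6 yields 23923/39182082048.

23923/39182082048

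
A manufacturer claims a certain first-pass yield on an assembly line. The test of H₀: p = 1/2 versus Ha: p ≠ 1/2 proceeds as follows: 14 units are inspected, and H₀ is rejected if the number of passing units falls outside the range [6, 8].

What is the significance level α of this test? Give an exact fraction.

3473/8192

The significance level is the null-hypothesis probability of the rejection region {≤5} ∪ {≥9}.
Each tail has probability (1 + 14 + 91 + 364 + 1001 + 2002)/16384; doubling gives α = 6946/16384 = 3473/8192.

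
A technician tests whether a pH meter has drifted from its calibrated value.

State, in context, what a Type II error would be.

A Type II error would mean concluding that the instrument is correctly calibrated (or at least failing to establish that the instrument has drifted out of calibration) when in fact the instrument has drifted out of calibration.

With the conventional null hypothesis that the instrument is correctly calibrated:
A Type II error is failing to reject H₀ when H₀ is false.
Here that means leaving the instrument in service when actually the instrument has drifted out of calibration.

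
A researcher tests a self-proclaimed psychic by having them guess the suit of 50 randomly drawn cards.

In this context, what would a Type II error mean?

With the conventional null hypothesis that the subject is guessing at random (p = 1/4):
A Type II error is failing to reject H₀ when H₀ is false.
Here that means concluding there is no evidence of ability when actually the subject performs better than chance.

A Type II error would mean concluding that the subject is guessing at random (p = 1/4) (or at least failing to establish that the subject performs better than chance) when in fact the subject performs better than chance.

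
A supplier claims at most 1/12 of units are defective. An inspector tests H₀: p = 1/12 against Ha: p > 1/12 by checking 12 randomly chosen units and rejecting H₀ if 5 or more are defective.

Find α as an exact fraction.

2867643737/1486016741376

α = P(reject H₀ | H₀ true) = P(S ≥ 5 | p = 1/12), S ~ Binomial(12, 1/12).
α = 1 − P(S ≤ 4) = 1 − 1483149097639/1486016741376 = 2867643737/1486016741376.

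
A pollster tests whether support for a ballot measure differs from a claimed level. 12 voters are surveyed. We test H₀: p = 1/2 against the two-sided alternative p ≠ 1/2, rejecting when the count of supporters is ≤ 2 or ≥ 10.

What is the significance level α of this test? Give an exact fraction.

α = P(S ≤ 2 or S ≥ 10 | p = 1/2), S ~ Binomial(12, 1/2).
By symmetry, α = 2·P(S ≤ 2) = 2·(1 + 12 + 66)/4096 = 158/4096 = 79/2048.

79/2048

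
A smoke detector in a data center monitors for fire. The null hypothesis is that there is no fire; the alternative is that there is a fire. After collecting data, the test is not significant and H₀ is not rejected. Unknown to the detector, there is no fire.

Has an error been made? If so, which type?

No error — this is a correct decision.

The test retained a true H₀ — the decision matches the true state.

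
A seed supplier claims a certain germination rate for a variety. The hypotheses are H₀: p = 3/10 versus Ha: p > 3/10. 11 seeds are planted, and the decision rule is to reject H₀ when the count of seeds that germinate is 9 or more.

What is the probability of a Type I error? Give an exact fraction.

11553921/20000000000

The Type I error probability is α = P(X ≥ 9) computed under H₀, where X ~ Binomial(11, 3/10).
P(X ≥ 9) = Σ_{j=9}^{11} C(11,j)·(3/10)^j·(7/10)^{11-j} = 11553921/20000000000.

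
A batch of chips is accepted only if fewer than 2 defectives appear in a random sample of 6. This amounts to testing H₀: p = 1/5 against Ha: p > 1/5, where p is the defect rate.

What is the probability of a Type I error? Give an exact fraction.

1077/3125

α = P(reject H₀ | H₀ true) = P(K ≥ 2 | p = 1/5), K ~ Binomial(6, 1/5).
Via the complement, α = 1 − Σ_{j=0}^{1} C(6,j)(1/5)^j(4/5)^{6-j} = 1077/3125.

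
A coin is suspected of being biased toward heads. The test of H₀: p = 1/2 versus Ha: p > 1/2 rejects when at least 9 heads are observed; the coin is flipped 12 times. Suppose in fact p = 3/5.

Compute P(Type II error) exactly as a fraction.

β = P(fail to reject H₀ | Ha true) = P(X ≤ 8 | p = 3/5), X ~ Binomial(12, 3/5).
Adding the binomial probabilities P(X=0)+…+P(X=8) at p = 3/5 gives 37825328/48828125.

37825328/48828125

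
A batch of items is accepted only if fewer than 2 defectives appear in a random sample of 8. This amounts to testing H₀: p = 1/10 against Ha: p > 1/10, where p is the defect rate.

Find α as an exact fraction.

18689527/100000000

The significance level is the probability, assuming p = 1/10, of seeing 2 or more defectives in 8 draws.
α = 1 − P(K ≤ 1) = 1 − 81310473/100000000 = 18689527/100000000.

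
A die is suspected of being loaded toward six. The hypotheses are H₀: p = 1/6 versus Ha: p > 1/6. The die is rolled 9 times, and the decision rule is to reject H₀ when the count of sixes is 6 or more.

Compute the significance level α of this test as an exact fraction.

α = P(reject H₀ | H₀ true) = P(Y ≥ 6 | p = 1/6), with Y ~ Binomial(9, 1/6).
Adding the binomial terms for j = 6 through 9 with p = 1/6 yields 5723/5038848.

5723/5038848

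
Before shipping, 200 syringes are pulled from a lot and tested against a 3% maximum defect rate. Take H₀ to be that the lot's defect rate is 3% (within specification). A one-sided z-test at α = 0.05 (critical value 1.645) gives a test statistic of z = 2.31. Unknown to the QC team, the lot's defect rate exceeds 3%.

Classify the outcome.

Since z = 2.31 > z* = 1.645, H₀ is rejected.
H₀ is false (actually the lot's defect rate exceeds 3%).
The decision matches the true state — no error.

No error — this is a correct decision.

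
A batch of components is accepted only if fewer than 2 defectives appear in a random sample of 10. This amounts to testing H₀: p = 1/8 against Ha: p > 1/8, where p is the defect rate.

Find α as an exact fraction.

α = P(reject H₀ | H₀ true) = P(S ≥ 2 | p = 1/8), S ~ Binomial(10, 1/8).
Via the complement, α = 1 − Σ_{j=0}^{1} C(10,j)(1/8)^j(7/8)^{10-j} = 387730505/1073741824.

387730505/1073741824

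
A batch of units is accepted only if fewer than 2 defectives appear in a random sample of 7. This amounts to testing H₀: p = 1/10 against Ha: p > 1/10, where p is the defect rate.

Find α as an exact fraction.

93559/625000

The significance level is the probability, assuming p = 1/10, of seeing 2 or more defectives in 7 draws.
α = 1 − P(K ≤ 1) = 1 − 531441/625000 = 93559/625000.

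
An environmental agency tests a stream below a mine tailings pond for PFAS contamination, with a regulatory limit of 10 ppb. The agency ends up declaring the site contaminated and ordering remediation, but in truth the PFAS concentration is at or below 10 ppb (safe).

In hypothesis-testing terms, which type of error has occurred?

Type I error

The null hypothesis here is that the PFAS concentration is at or below 10 ppb (safe).
'Declaring the site contaminated and ordering remediation' corresponds to rejecting H₀.
H₀ was rejected but H₀ is true — a Type I error (false positive).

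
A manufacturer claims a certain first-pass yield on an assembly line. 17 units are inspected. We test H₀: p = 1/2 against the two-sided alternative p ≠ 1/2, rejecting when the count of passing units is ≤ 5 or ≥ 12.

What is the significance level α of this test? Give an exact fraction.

4701/32768

The significance level is the null-hypothesis probability of the rejection region {≤5} ∪ {≥12}.
By symmetry, α = 2·P(X ≤ 5) = 2·(1 + 17 + 136 + 680 + 2380 + 6188)/131072 = 18804/131072 = 4701/32768.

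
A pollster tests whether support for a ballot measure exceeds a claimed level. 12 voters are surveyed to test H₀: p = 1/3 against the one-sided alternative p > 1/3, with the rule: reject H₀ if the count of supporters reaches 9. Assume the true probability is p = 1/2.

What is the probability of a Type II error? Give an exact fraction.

3797/4096

A Type II error is failing to reject when Ha holds: with p = 1/2, β = P(K ≤ 8).
Summing C(12,j)·(1/2)^j·(1/2)^{12-j} for j = 0..8 gives 3797/4096.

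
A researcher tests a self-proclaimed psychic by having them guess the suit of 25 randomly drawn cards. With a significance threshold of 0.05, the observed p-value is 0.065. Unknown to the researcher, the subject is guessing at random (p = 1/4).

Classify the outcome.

The conventional null hypothesis is that the subject is guessing at random (p = 1/4).
Since p = 0.065 ≥ α = 0.05, H₀ is not rejected.
H₀ is true (actually the subject is guessing at random (p = 1/4)).
The decision matches the true state — no error.

Neither — the decision is correct.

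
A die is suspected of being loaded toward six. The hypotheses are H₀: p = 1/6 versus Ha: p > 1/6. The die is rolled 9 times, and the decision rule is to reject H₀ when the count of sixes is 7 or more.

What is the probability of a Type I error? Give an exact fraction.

α = P(reject H₀ | H₀ true) = P(Y ≥ 7 | p = 1/6), with Y ~ Binomial(9, 1/6).
Summing C(9,j)(1/6)^j(5/6)^{9−j} for j = 7,…,9 gives 473/5038848.

473/5038848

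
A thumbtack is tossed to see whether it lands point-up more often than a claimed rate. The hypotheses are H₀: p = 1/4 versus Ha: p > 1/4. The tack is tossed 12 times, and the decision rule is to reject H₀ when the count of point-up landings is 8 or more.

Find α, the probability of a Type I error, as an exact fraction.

α = P(reject H₀ | H₀ true) = P(X ≥ 8 | p = 1/4), with X ~ Binomial(12, 1/4).
P(X ≥ 8) = Σ_{j=8}^{12} C(12,j)·(1/4)^j·(3/4)^{12-j} = 23333/8388608.

23333/8388608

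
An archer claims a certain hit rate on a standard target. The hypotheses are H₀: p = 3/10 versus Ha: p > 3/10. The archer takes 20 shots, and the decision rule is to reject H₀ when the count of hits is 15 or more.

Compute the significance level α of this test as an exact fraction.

Under H₀, S ~ Binomial(20, 3/10), and α = P(S ≥ 15).
P(S ≥ 15) = Σ_{j=15}^{20} C(20,j)·(3/10)^j·(7/10)^{20-j} = 1073500548839793/25000000000000000000.

1073500548839793/25000000000000000000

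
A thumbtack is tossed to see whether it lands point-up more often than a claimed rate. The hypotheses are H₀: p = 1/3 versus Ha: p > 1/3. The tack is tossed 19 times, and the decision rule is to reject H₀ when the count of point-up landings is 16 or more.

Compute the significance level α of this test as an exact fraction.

The Type I error probability is α = P(X ≥ 16) computed under H₀, where X ~ Binomial(19, 1/3).
Summing C(19,j)(1/3)^j(2/3)^{19−j} for j = 16,…,19 gives 2825/387420489.

2825/387420489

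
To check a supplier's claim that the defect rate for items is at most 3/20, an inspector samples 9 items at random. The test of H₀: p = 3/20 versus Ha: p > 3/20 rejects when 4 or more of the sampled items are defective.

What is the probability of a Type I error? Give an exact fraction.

4343234013/128000000000

α = P(reject H₀ | H₀ true) = P(X ≥ 4 | p = 3/20), X ~ Binomial(9, 3/20).
Computing the lower-tail complement: 1 − 123656765987/128000000000 = 4343234013/128000000000.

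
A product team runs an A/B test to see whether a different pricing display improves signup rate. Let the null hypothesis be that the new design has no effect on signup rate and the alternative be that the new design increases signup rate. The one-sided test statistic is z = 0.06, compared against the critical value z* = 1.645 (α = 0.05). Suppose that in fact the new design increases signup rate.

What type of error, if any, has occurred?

Type II error

Since z = 0.06 ≤ z* = 1.645, H₀ is not rejected.
H₀ is false (actually the new design increases signup rate).
Failing to reject a false H₀ is a Type II error.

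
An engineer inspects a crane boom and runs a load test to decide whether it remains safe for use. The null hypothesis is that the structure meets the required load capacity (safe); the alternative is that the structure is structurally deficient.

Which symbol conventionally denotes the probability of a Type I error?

P(Type I error) = P(reject H₀ | H₀ true) = α, the significance level.

α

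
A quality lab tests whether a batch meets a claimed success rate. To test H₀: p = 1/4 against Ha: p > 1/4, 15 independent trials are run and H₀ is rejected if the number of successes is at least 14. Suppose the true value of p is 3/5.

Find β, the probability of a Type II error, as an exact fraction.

30359740148/30517578125

A Type II error is failing to reject when Ha holds: with p = 3/5, β = P(X ≤ 13).
Equivalently, β = 1 − P(X ≥ 14) = 30359740148/30517578125.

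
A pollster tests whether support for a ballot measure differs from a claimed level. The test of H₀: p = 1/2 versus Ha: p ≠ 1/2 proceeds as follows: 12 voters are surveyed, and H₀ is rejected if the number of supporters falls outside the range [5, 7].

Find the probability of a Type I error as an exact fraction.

α = P(K ≤ 4 or K ≥ 8 | p = 1/2), K ~ Binomial(12, 1/2).
The two tails are symmetric, so α = 2·(1 + 12 + 66 + 220 + 495)/2^12 = 1588/4096 = 397/1024.

397/1024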